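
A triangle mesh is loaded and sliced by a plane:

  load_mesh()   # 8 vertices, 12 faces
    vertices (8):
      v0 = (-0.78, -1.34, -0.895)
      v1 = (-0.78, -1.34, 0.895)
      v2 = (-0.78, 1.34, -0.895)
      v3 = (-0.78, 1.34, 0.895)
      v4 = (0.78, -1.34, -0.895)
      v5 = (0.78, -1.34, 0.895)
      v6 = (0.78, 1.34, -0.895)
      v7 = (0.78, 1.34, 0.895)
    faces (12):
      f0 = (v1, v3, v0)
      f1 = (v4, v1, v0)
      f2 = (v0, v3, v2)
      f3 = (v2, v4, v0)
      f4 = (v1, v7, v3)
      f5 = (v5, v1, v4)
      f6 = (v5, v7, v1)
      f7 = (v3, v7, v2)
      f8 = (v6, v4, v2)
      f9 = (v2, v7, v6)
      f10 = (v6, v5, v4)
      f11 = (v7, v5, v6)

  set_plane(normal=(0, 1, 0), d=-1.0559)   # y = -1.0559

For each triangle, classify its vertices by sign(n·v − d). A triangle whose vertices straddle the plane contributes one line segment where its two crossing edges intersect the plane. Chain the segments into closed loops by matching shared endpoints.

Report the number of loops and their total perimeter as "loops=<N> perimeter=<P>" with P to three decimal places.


Straddling triangles (8 of 12):
  (v1,v3,v0) [-+-] → (-0.78, -1.0559, 0.895)–(-0.78, -1.0559, -0.705247)  len=1.6002
  (v0,v3,v2) [-++] → (-0.78, -1.0559, -0.705247)–(-0.78, -1.0559, -0.895)  len=0.1898
  (v2,v4,v0) [+--] → (0.614628, -1.0559, -0.895)–(-0.78, -1.0559, -0.895)  len=1.3946
  (v1,v7,v3) [-++] → (-0.614628, -1.0559, 0.895)–(-0.78, -1.0559, 0.895)  len=0.1654
  (v5,v7,v1) [-+-] → (0.78, -1.0559, 0.895)–(-0.614628, -1.0559, 0.895)  len=1.3946
  (v6,v4,v2) [+-+] → (0.78, -1.0559, -0.895)–(0.614628, -1.0559, -0.895)  len=0.1654
  (v6,v5,v4) [+--] → (0.78, -1.0559, 0.705247)–(0.78, -1.0559, -0.895)  len=1.6002
  (v7,v5,v6) [+-+] → (0.78, -1.0559, 0.895)–(0.78, -1.0559, 0.705247)  len=0.1898

Chained into 1 loop(s):
  loop 1: 8 segments, perimeter = 6.7000
Total perimeter = 6.700

loops=1 perimeter=6.700


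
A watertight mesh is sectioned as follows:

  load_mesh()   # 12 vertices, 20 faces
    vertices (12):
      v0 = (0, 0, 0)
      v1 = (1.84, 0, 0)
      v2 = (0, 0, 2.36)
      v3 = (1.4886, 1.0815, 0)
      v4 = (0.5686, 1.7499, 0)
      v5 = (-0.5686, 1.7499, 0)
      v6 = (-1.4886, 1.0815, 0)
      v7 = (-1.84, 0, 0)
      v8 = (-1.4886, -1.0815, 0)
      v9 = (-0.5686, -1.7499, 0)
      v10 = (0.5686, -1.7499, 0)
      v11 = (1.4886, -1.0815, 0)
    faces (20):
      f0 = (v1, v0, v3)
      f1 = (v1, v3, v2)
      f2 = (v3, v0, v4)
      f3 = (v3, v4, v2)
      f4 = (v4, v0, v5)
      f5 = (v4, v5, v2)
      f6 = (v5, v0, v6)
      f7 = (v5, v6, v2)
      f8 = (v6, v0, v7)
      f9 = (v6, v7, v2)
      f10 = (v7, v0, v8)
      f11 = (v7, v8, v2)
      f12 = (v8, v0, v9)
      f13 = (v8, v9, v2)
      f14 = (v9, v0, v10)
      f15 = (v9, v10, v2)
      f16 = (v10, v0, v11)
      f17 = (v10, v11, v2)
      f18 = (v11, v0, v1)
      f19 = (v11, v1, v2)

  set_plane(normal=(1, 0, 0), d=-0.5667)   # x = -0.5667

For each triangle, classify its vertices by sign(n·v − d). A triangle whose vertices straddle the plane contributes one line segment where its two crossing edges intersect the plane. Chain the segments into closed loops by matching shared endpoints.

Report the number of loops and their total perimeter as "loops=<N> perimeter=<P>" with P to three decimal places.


loops=1 perimeter=8.355

Straddling triangles (12 of 20):
  (v4,v0,v5) [++-] → (-0.5667, 1.74405, 0)–(-0.5667, 1.7499, 0)  len=0.0058
  (v4,v5,v2) [+-+] → (-0.5667, 1.7499, 0)–(-0.5667, 1.74405, 0.00788604)  len=0.0098
  (v5,v0,v6) [-+-] → (-0.5667, 1.74405, 0)–(-0.5667, 0.41172, 0)  len=1.3323
  (v5,v6,v2) [--+] → (-0.5667, 0.41172, 1.46156)–(-0.5667, 1.74405, 0.00788604)  len=1.9719
  (v6,v0,v7) [-+-] → (-0.5667, 0.41172, 0)–(-0.5667, 0, 0)  len=0.4117
  (v6,v7,v2) [--+] → (-0.5667, 0, 1.63315)–(-0.5667, 0.41172, 1.46156)  len=0.4460
  (v7,v0,v8) [-+-] → (-0.5667, 0, 0)–(-0.5667, -0.41172, 0)  len=0.4117
  (v7,v8,v2) [--+] → (-0.5667, -0.41172, 1.46156)–(-0.5667, 0, 1.63315)  len=0.4460
  (v8,v0,v9) [-+-] → (-0.5667, -0.41172, 0)–(-0.5667, -1.74405, 0)  len=1.3323
  (v8,v9,v2) [--+] → (-0.5667, -1.74405, 0.00788604)–(-0.5667, -0.41172, 1.46156)  len=1.9719
  (v9,v0,v10) [-++] → (-0.5667, -1.74405, 0)–(-0.5667, -1.7499, 0)  len=0.0058
  (v9,v10,v2) [-++] → (-0.5667, -1.7499, 0)–(-0.5667, -1.74405, 0.00788604)  len=0.0098

Chained into 1 loop(s):
  loop 1: 12 segments, perimeter = 8.3553
Total perimeter = 8.355


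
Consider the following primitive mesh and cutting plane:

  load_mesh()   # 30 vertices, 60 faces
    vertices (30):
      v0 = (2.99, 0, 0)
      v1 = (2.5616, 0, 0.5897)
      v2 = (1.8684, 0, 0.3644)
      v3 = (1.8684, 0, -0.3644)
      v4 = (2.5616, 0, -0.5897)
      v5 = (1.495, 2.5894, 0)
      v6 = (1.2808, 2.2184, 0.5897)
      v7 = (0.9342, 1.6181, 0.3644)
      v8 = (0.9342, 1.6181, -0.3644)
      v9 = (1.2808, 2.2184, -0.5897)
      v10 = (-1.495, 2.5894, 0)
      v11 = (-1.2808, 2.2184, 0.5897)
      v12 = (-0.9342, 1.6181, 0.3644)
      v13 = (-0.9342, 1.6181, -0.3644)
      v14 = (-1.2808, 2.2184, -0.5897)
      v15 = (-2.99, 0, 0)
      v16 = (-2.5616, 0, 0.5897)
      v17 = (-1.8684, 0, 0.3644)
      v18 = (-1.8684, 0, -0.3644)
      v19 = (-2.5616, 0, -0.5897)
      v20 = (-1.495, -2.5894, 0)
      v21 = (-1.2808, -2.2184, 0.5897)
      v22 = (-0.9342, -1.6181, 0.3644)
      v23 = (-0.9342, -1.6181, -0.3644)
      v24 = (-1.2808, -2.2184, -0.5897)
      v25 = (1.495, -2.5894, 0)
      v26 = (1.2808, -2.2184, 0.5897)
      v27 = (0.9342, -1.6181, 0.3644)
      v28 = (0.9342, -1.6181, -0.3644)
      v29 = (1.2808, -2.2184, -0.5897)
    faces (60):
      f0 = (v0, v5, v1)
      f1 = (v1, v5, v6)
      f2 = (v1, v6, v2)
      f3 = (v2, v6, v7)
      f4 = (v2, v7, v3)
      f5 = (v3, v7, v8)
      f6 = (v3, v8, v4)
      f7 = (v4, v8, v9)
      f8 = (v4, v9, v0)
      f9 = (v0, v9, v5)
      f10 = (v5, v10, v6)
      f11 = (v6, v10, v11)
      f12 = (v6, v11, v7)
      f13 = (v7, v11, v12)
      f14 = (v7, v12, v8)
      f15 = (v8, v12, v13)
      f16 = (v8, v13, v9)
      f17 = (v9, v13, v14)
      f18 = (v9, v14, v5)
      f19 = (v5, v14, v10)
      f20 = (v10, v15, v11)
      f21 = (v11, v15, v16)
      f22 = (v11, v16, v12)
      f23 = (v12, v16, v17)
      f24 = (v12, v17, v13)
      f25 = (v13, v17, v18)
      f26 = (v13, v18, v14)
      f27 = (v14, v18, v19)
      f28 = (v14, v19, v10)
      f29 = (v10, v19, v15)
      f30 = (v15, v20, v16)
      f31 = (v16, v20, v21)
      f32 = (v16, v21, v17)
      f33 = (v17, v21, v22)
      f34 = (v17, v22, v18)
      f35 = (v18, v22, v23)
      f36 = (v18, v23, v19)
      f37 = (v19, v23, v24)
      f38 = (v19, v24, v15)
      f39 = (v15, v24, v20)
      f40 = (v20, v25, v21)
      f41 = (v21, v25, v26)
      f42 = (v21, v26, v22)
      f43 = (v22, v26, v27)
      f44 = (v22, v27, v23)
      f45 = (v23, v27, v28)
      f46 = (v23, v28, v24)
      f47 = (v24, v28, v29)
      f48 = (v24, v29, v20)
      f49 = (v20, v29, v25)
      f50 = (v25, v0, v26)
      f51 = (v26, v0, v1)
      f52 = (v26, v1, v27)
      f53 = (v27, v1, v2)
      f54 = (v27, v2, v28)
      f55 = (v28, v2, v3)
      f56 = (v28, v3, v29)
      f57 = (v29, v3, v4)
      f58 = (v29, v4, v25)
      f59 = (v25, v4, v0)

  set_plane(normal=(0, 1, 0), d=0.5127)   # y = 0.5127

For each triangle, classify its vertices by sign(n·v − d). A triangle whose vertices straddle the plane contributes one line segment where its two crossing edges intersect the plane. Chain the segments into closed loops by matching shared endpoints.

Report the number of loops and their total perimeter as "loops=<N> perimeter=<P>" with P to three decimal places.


loops=2 perimeter=7.289

Straddling triangles (20 of 60):
  (v0,v5,v1) [-+-] → (2.69399, 0.5127, 0)–(2.35041, 0.5127, 0.47294)  len=0.5846
  (v1,v5,v6) [-++] → (2.35041, 0.5127, 0.47294)–(2.26559, 0.5127, 0.5897)  len=0.1443
  (v1,v6,v2) [-+-] → (2.26559, 0.5127, 0.5897)–(1.7326, 0.5127, 0.41647)  len=0.5604
  (v2,v6,v7) [-++] → (1.7326, 0.5127, 0.41647)–(1.5724, 0.5127, 0.3644)  len=0.1685
  (v2,v7,v3) [-+-] → (1.5724, 0.5127, 0.3644)–(1.5724, 0.5127, -0.133477)  len=0.4979
  (v3,v7,v8) [-++] → (1.5724, 0.5127, -0.133477)–(1.5724, 0.5127, -0.3644)  len=0.2309
  (v3,v8,v4) [-+-] → (1.5724, 0.5127, -0.3644)–(2.04595, 0.5127, -0.518313)  len=0.4979
  (v4,v8,v9) [-++] → (2.04595, 0.5127, -0.518313)–(2.26559, 0.5127, -0.5897)  len=0.2309
  (v4,v9,v0) [-+-] → (2.26559, 0.5127, -0.5897)–(2.59498, 0.5127, -0.136287)  len=0.5604
  (v0,v9,v5) [-++] → (2.59498, 0.5127, -0.136287)–(2.69399, 0.5127, 0)  len=0.1685
  (v10,v15,v11) [+-+] → (-2.69399, 0.5127, 0)–(-2.59498, 0.5127, 0.136287)  len=0.1685
  (v11,v15,v16) [+--] → (-2.59498, 0.5127, 0.136287)–(-2.26559, 0.5127, 0.5897)  len=0.5604
  (v11,v16,v12) [+-+] → (-2.26559, 0.5127, 0.5897)–(-2.04595, 0.5127, 0.518313)  len=0.2309
  (v12,v16,v17) [+--] → (-2.04595, 0.5127, 0.518313)–(-1.5724, 0.5127, 0.3644)  len=0.4979
  (v12,v17,v13) [+-+] → (-1.5724, 0.5127, 0.3644)–(-1.5724, 0.5127, 0.133477)  len=0.2309
  (v13,v17,v18) [+--] → (-1.5724, 0.5127, 0.133477)–(-1.5724, 0.5127, -0.3644)  len=0.4979
  (v13,v18,v14) [+-+] → (-1.5724, 0.5127, -0.3644)–(-1.7326, 0.5127, -0.41647)  len=0.1685
  (v14,v18,v19) [+--] → (-1.7326, 0.5127, -0.41647)–(-2.26559, 0.5127, -0.5897)  len=0.5604
  (v14,v19,v10) [+-+] → (-2.26559, 0.5127, -0.5897)–(-2.35041, 0.5127, -0.47294)  len=0.1443
  (v10,v19,v15) [+--] → (-2.35041, 0.5127, -0.47294)–(-2.69399, 0.5127, 0)  len=0.5846

Chained into 2 loop(s):
  loop 1: 10 segments, perimeter = 3.6443
  loop 2: 10 segments, perimeter = 3.6443
Total perimeter = 7.289


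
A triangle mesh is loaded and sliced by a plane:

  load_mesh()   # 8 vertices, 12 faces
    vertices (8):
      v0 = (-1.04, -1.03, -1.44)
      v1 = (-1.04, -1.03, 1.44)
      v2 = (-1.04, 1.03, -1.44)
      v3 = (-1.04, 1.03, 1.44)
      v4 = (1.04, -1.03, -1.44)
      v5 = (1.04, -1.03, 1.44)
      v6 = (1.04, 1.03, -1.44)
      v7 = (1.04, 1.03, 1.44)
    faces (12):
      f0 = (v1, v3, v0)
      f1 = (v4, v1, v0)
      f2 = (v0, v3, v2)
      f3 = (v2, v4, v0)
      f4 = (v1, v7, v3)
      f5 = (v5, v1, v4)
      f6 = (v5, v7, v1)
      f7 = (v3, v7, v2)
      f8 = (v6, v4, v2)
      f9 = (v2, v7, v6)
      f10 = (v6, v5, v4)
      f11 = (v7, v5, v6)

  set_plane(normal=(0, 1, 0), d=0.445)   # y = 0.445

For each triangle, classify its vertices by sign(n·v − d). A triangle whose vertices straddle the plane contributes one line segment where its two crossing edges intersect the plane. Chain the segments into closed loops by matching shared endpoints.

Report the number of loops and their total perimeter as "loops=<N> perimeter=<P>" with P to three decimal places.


Straddling triangles (8 of 12):
  (v1,v3,v0) [-+-] → (-1.04, 0.445, 1.44)–(-1.04, 0.445, 0.622136)  len=0.8179
  (v0,v3,v2) [-++] → (-1.04, 0.445, 0.622136)–(-1.04, 0.445, -1.44)  len=2.0621
  (v2,v4,v0) [+--] → (-0.44932, 0.445, -1.44)–(-1.04, 0.445, -1.44)  len=0.5907
  (v1,v7,v3) [-++] → (0.44932, 0.445, 1.44)–(-1.04, 0.445, 1.44)  len=1.4893
  (v5,v7,v1) [-+-] → (1.04, 0.445, 1.44)–(0.44932, 0.445, 1.44)  len=0.5907
  (v6,v4,v2) [+-+] → (1.04, 0.445, -1.44)–(-0.44932, 0.445, -1.44)  len=1.4893
  (v6,v5,v4) [+--] → (1.04, 0.445, -0.622136)–(1.04, 0.445, -1.44)  len=0.8179
  (v7,v5,v6) [+-+] → (1.04, 0.445, 1.44)–(1.04, 0.445, -0.622136)  len=2.0621

Chained into 1 loop(s):
  loop 1: 8 segments, perimeter = 9.9200
Total perimeter = 9.920

loops=1 perimeter=9.920


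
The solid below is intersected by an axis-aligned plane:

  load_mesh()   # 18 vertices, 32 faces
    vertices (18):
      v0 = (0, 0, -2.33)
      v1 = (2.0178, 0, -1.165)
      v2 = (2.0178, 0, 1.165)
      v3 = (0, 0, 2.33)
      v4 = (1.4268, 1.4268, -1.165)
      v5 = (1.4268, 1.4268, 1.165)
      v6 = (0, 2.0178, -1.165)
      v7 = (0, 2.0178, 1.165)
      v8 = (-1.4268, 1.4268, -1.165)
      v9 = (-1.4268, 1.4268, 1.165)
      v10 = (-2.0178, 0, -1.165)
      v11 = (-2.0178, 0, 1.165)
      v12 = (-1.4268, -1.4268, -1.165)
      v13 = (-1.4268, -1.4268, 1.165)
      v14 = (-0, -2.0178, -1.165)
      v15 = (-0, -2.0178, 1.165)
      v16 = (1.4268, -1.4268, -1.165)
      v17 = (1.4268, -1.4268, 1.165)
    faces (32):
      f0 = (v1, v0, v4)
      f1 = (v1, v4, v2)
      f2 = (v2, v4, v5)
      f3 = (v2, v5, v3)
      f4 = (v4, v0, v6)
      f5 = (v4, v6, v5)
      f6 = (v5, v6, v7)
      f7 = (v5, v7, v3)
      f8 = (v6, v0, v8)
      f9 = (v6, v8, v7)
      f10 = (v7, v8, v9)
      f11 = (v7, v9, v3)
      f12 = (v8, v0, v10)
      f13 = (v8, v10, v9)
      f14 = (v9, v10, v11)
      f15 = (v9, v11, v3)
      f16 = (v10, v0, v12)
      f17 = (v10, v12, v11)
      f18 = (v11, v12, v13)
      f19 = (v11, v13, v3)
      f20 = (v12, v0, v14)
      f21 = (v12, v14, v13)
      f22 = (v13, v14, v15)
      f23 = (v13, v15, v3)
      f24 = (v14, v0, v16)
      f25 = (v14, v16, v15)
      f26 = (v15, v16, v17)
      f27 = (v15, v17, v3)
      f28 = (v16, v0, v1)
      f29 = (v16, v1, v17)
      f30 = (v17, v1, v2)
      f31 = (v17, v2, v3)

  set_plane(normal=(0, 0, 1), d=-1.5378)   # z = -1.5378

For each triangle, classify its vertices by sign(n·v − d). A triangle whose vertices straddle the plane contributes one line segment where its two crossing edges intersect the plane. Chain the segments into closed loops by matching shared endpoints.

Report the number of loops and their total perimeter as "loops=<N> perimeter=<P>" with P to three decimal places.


Straddling triangles (8 of 32):
  (v1,v0,v4) [+-+] → (1.3721, 0, -1.5378)–(0.970224, 0.970224, -1.5378)  len=1.0502
  (v4,v0,v6) [+-+] → (0.970224, 0.970224, -1.5378)–(0, 1.3721, -1.5378)  len=1.0502
  (v6,v0,v8) [+-+] → (0, 1.3721, -1.5378)–(-0.970224, 0.970224, -1.5378)  len=1.0502
  (v8,v0,v10) [+-+] → (-0.970224, 0.970224, -1.5378)–(-1.3721, 0, -1.5378)  len=1.0502
  (v10,v0,v12) [+-+] → (-1.3721, 0, -1.5378)–(-0.970224, -0.970224, -1.5378)  len=1.0502
  (v12,v0,v14) [+-+] → (-0.970224, -0.970224, -1.5378)–(0, -1.3721, -1.5378)  len=1.0502
  (v14,v0,v16) [+-+] → (0, -1.3721, -1.5378)–(0.970224, -0.970224, -1.5378)  len=1.0502
  (v16,v0,v1) [+-+] → (0.970224, -0.970224, -1.5378)–(1.3721, 0, -1.5378)  len=1.0502

Chained into 1 loop(s):
  loop 1: 8 segments, perimeter = 8.4013
Total perimeter = 8.401

loops=1 perimeter=8.401


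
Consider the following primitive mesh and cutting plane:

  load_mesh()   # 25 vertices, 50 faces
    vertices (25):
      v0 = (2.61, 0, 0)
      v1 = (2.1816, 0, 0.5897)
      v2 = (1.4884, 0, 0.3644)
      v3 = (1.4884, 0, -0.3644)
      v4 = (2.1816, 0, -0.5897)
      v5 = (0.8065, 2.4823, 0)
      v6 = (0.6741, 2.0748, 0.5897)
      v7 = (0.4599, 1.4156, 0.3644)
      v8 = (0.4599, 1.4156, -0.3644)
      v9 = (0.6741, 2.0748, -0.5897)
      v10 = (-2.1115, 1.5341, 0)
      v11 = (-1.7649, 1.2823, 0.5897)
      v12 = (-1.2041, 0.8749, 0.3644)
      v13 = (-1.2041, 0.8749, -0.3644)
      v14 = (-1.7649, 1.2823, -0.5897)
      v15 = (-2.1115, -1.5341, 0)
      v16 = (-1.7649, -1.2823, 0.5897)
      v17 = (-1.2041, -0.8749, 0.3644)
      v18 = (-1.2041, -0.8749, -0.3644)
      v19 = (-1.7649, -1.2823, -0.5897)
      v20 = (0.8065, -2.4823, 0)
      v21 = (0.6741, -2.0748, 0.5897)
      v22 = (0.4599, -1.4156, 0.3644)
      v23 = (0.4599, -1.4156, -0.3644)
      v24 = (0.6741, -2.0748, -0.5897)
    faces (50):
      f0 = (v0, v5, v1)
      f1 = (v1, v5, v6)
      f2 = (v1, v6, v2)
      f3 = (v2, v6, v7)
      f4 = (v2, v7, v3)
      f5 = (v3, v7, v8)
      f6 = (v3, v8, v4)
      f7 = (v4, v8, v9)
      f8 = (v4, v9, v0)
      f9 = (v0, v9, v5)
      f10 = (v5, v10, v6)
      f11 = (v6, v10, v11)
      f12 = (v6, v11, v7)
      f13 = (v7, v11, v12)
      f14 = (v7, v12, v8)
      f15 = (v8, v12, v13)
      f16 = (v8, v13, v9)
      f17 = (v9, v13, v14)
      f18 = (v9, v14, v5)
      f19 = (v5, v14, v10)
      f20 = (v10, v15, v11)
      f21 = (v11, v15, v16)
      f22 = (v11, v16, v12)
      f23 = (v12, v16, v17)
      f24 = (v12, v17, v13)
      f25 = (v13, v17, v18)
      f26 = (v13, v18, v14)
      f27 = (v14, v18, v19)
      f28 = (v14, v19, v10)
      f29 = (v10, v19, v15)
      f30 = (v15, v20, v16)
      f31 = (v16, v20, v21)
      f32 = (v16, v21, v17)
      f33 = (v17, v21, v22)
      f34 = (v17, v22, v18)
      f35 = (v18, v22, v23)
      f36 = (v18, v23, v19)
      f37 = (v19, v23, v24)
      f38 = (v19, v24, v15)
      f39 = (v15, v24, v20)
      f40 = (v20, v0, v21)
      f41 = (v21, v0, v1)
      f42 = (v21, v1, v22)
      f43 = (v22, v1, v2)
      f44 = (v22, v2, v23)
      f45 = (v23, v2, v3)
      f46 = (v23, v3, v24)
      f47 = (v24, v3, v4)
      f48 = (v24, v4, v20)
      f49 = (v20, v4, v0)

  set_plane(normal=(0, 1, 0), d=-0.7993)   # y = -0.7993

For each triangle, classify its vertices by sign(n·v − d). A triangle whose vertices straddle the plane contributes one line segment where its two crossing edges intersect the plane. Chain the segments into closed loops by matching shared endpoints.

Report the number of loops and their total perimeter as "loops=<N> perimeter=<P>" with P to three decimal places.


Straddling triangles (20 of 50):
  (v10,v15,v11) [+-+] → (-2.1115, -0.7993, 0)–(-2.02107, -0.7993, 0.153853)  len=0.1785
  (v11,v15,v16) [+--] → (-2.02107, -0.7993, 0.153853)–(-1.7649, -0.7993, 0.5897)  len=0.5056
  (v11,v16,v12) [+-+] → (-1.7649, -0.7993, 0.5897)–(-1.63934, -0.7993, 0.539255)  len=0.1353
  (v12,v16,v17) [+--] → (-1.63934, -0.7993, 0.539255)–(-1.2041, -0.7993, 0.3644)  len=0.4690
  (v12,v17,v13) [+-+] → (-1.2041, -0.7993, 0.3644)–(-1.2041, -0.7993, 0.332912)  len=0.0315
  (v13,v17,v18) [+--] → (-1.2041, -0.7993, 0.332912)–(-1.2041, -0.7993, -0.3644)  len=0.6973
  (v13,v18,v14) [+-+] → (-1.2041, -0.7993, -0.3644)–(-1.22375, -0.7993, -0.372296)  len=0.0212
  (v14,v18,v19) [+--] → (-1.22375, -0.7993, -0.372296)–(-1.7649, -0.7993, -0.5897)  len=0.5832
  (v14,v19,v10) [+-+] → (-1.7649, -0.7993, -0.5897)–(-1.82434, -0.7993, -0.488569)  len=0.1173
  (v10,v19,v15) [+--] → (-1.82434, -0.7993, -0.488569)–(-2.1115, -0.7993, 0)  len=0.5667
  (v20,v0,v21) [-+-] → (2.02927, -0.7993, 0)–(1.86421, -0.7993, 0.227177)  len=0.2808
  (v21,v0,v1) [-++] → (1.86421, -0.7993, 0.227177)–(1.60085, -0.7993, 0.5897)  len=0.4481
  (v21,v1,v22) [-+-] → (1.60085, -0.7993, 0.5897)–(1.20946, -0.7993, 0.462487)  len=0.4115
  (v22,v1,v2) [-++] → (1.20946, -0.7993, 0.462487)–(0.907671, -0.7993, 0.3644)  len=0.3173
  (v22,v2,v23) [-+-] → (0.907671, -0.7993, 0.3644)–(0.907671, -0.7993, -0.0471074)  len=0.4115
  (v23,v2,v3) [-++] → (0.907671, -0.7993, -0.0471074)–(0.907671, -0.7993, -0.3644)  len=0.3173
  (v23,v3,v24) [-+-] → (0.907671, -0.7993, -0.3644)–(1.1747, -0.7993, -0.451195)  len=0.2808
  (v24,v3,v4) [-++] → (1.1747, -0.7993, -0.451195)–(1.60085, -0.7993, -0.5897)  len=0.4481
  (v24,v4,v20) [-+-] → (1.60085, -0.7993, -0.5897)–(1.73882, -0.7993, -0.399817)  len=0.2347
  (v20,v4,v0) [-++] → (1.73882, -0.7993, -0.399817)–(2.02927, -0.7993, 0)  len=0.4942

Chained into 2 loop(s):
  loop 1: 10 segments, perimeter = 3.3056
  loop 2: 10 segments, perimeter = 3.6443
Total perimeter = 6.950

loops=2 perimeter=6.950


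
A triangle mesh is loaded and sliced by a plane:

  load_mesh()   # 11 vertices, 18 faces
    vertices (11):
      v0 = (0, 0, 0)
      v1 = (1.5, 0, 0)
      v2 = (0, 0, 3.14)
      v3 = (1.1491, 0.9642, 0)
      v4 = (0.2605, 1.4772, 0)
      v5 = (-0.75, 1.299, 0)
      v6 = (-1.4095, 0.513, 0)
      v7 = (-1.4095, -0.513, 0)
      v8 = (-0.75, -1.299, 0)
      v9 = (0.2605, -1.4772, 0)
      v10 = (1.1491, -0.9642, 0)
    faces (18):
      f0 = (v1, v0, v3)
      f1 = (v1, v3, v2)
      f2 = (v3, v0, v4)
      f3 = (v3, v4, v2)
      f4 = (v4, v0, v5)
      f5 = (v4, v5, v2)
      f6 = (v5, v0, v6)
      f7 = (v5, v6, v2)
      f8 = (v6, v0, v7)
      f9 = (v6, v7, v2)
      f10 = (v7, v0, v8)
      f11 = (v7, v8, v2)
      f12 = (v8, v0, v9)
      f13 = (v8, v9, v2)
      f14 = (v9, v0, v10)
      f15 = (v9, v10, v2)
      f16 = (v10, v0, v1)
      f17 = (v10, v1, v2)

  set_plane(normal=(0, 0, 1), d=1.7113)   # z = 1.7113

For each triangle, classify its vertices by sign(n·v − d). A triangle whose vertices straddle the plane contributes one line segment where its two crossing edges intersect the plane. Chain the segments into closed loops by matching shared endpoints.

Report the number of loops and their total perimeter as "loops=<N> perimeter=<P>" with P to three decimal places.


Straddling triangles (9 of 18):
  (v1,v3,v2) [--+] → (0.52284, 0.438711, 1.7113)–(0.6825, 0, 1.7113)  len=0.4669
  (v3,v4,v2) [--+] → (0.118527, 0.672126, 1.7113)–(0.522841, 0.438711, 1.7113)  len=0.4669
  (v4,v5,v2) [--+] → (-0.34125, 0.591045, 1.7113)–(0.118528, 0.672126, 1.7113)  len=0.4669
  (v5,v6,v2) [--+] → (-0.641322, 0.233415, 1.7113)–(-0.34125, 0.591045, 1.7113)  len=0.4668
  (v6,v7,v2) [--+] → (-0.641322, -0.233415, 1.7113)–(-0.641323, 0.233415, 1.7113)  len=0.4668
  (v7,v8,v2) [--+] → (-0.34125, -0.591045, 1.7113)–(-0.641323, -0.233415, 1.7113)  len=0.4668
  (v8,v9,v2) [--+] → (0.118527, -0.672126, 1.7113)–(-0.34125, -0.591045, 1.7113)  len=0.4669
  (v9,v10,v2) [--+] → (0.52284, -0.438711, 1.7113)–(0.118528, -0.672126, 1.7113)  len=0.4669
  (v10,v1,v2) [--+] → (0.6825, 0, 1.7113)–(0.522841, -0.438711, 1.7113)  len=0.4669

Chained into 1 loop(s):
  loop 1: 9 segments, perimeter = 4.2017
Total perimeter = 4.202

loops=1 perimeter=4.202


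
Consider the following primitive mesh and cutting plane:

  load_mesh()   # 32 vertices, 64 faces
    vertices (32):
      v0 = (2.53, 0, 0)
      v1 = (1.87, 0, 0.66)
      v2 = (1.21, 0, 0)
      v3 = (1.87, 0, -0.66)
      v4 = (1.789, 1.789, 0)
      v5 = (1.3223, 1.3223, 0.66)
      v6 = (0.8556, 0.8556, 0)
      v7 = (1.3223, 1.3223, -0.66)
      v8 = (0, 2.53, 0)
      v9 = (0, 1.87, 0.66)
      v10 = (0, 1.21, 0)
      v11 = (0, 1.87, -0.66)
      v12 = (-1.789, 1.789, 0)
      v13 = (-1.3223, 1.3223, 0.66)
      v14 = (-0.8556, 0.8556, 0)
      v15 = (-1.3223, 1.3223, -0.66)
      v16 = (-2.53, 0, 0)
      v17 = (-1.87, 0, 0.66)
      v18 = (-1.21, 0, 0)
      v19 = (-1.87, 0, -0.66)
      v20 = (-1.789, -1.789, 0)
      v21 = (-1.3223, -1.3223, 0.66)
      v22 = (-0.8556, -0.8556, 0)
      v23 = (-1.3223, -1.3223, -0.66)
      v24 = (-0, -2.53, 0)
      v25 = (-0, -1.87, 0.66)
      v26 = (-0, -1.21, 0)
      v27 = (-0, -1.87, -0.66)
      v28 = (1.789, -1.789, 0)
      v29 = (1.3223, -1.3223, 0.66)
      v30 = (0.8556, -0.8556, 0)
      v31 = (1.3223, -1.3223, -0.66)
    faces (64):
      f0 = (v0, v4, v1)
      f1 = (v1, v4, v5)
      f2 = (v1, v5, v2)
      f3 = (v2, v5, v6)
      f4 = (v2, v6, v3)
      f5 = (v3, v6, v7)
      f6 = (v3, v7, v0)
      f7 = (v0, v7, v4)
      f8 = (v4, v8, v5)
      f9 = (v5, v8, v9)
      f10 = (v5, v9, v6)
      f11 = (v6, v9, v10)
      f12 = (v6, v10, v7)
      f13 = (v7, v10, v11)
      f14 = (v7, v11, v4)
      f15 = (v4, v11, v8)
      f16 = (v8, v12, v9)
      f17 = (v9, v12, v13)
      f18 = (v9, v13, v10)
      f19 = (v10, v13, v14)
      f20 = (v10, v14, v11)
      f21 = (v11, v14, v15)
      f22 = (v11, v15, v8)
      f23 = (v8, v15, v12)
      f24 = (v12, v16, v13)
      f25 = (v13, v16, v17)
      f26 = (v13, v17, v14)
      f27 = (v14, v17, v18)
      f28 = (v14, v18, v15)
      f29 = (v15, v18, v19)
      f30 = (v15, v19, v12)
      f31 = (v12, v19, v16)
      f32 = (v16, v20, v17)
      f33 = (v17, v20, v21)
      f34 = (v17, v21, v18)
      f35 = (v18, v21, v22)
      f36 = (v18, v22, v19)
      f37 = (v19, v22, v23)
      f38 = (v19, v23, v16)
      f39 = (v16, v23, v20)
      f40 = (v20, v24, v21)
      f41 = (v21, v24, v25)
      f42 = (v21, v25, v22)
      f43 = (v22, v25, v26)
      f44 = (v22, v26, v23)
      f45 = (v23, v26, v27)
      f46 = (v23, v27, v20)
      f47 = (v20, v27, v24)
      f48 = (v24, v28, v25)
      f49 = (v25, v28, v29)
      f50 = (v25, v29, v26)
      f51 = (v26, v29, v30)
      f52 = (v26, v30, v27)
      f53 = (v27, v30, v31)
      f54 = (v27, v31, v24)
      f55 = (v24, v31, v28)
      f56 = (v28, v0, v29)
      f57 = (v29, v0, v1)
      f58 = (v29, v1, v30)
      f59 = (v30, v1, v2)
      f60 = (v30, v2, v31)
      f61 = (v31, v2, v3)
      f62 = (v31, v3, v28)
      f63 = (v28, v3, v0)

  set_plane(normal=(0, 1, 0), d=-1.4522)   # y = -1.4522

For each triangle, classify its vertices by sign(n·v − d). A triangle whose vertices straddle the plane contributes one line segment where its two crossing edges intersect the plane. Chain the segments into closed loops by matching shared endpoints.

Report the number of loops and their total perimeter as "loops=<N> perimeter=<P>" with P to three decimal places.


loops=1 perimeter=8.982

Straddling triangles (18 of 64):
  (v16,v20,v17) [+-+] → (-1.9285, -1.4522, 0)–(-1.80425, -1.4522, 0.124253)  len=0.1757
  (v17,v20,v21) [+-+] → (-1.80425, -1.4522, 0.124253)–(-1.4522, -1.4522, 0.476297)  len=0.4979
  (v16,v23,v20) [++-] → (-1.4522, -1.4522, -0.476297)–(-1.9285, -1.4522, 0)  len=0.6736
  (v20,v24,v21) [--+] → (-1.18007, -1.4522, 0.589011)–(-1.4522, -1.4522, 0.476297)  len=0.2945
  (v21,v24,v25) [+--] → (-1.18007, -1.4522, 0.589011)–(-1.00869, -1.4522, 0.66)  len=0.1855
  (v21,v25,v22) [+-+] → (-1.00869, -1.4522, 0.66)–(-0.352395, -1.4522, 0.388166)  len=0.7104
  (v22,v25,v26) [+-+] → (-0.352395, -1.4522, 0.388166)–(0, -1.4522, 0.2422)  len=0.3814
  (v23,v26,v27) [++-] → (0, -1.4522, -0.2422)–(-1.00869, -1.4522, -0.66)  len=1.0918
  (v23,v27,v20) [+--] → (-1.00869, -1.4522, -0.66)–(-1.4522, -1.4522, -0.476297)  len=0.4801
  (v25,v28,v29) [--+] → (1.4522, -1.4522, 0.476297)–(1.00869, -1.4522, 0.66)  len=0.4801
  (v25,v29,v26) [-++] → (1.00869, -1.4522, 0.66)–(0, -1.4522, 0.2422)  len=1.0918
  (v26,v30,v27) [++-] → (0.352395, -1.4522, -0.388166)–(0, -1.4522, -0.2422)  len=0.3814
  (v27,v30,v31) [-++] → (0.352395, -1.4522, -0.388166)–(1.00869, -1.4522, -0.66)  len=0.7104
  (v27,v31,v24) [-+-] → (1.00869, -1.4522, -0.66)–(1.18007, -1.4522, -0.589011)  len=0.1855
  (v24,v31,v28) [-+-] → (1.18007, -1.4522, -0.589011)–(1.4522, -1.4522, -0.476297)  len=0.2945
  (v28,v0,v29) [-++] → (1.9285, -1.4522, 0)–(1.4522, -1.4522, 0.476297)  len=0.6736
  (v31,v3,v28) [++-] → (1.80425, -1.4522, -0.124253)–(1.4522, -1.4522, -0.476297)  len=0.4979
  (v28,v3,v0) [-++] → (1.80425, -1.4522, -0.124253)–(1.9285, -1.4522, 0)  len=0.1757

Chained into 1 loop(s):
  loop 1: 18 segments, perimeter = 8.9817
Total perimeter = 8.982


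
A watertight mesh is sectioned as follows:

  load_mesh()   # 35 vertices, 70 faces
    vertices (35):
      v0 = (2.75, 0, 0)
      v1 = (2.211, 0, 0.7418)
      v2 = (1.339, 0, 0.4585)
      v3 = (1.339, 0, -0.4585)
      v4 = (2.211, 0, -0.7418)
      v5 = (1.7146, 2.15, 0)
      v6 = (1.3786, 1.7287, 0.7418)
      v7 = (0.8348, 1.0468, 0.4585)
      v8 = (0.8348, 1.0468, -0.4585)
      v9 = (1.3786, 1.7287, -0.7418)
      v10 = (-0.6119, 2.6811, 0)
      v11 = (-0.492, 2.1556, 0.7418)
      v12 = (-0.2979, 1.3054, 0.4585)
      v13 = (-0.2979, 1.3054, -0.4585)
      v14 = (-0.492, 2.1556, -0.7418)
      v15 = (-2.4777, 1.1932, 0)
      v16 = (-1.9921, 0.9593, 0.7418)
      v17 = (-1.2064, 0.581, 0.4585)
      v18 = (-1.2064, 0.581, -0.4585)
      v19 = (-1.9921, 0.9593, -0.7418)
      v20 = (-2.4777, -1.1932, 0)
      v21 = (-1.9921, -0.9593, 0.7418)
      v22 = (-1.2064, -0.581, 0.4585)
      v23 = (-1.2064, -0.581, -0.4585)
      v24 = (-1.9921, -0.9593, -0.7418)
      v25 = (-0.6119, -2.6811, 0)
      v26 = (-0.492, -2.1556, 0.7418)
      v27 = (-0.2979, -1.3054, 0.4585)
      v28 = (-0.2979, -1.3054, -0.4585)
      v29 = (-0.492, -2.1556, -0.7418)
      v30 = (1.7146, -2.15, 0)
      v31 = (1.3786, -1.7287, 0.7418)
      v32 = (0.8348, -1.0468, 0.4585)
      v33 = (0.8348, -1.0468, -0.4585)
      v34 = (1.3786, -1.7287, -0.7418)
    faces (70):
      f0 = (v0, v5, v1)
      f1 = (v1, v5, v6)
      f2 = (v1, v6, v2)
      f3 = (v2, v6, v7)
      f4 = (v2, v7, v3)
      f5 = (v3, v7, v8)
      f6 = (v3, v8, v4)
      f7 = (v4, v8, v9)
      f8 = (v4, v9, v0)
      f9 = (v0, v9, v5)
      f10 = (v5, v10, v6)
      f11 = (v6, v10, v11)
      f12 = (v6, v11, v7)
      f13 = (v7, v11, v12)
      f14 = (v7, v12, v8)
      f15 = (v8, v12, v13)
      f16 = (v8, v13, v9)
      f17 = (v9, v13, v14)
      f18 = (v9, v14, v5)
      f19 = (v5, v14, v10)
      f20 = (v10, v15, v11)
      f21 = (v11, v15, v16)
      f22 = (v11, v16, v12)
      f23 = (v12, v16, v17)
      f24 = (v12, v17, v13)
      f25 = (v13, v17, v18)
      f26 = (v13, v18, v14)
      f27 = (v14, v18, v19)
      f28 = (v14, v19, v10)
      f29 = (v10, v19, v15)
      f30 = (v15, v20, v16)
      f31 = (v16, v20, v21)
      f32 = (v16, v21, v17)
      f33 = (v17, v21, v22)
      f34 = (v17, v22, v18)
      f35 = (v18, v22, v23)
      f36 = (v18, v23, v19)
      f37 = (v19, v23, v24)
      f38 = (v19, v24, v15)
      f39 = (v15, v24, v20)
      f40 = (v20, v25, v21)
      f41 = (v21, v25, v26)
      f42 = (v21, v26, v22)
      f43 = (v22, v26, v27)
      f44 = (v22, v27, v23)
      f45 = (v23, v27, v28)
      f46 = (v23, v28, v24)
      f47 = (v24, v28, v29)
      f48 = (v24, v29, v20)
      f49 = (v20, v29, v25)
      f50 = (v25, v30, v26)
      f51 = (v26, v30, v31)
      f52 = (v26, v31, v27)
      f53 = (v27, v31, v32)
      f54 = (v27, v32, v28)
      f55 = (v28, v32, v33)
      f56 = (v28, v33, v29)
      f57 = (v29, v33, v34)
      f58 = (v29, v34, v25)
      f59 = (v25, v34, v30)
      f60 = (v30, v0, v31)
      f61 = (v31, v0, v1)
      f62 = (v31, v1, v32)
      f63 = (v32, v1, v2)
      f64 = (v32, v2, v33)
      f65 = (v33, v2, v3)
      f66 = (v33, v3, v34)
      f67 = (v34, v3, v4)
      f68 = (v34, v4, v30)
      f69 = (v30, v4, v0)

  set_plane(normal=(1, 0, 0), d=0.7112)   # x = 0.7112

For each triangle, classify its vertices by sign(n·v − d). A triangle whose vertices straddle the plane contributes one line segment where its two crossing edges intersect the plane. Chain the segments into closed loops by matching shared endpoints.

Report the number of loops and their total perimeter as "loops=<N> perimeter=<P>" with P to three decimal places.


Straddling triangles (20 of 70):
  (v5,v10,v6) [+-+] → (0.7112, 2.37906, 0)–(0.7112, 2.04803, 0.49308)  len=0.5939
  (v6,v10,v11) [+--] → (0.7112, 2.04803, 0.49308)–(0.7112, 1.88101, 0.7418)  len=0.2996
  (v6,v11,v7) [+-+] → (0.7112, 1.88101, 0.7418)–(0.7112, 1.15009, 0.484891)  len=0.7748
  (v7,v11,v12) [+--] → (0.7112, 1.15009, 0.484891)–(0.7112, 1.07502, 0.4585)  len=0.0796
  (v7,v12,v8) [+-+] → (0.7112, 1.07502, 0.4585)–(0.7112, 1.07502, -0.358437)  len=0.8169
  (v8,v12,v13) [+--] → (0.7112, 1.07502, -0.358437)–(0.7112, 1.07502, -0.4585)  len=0.1001
  (v8,v13,v9) [+-+] → (0.7112, 1.07502, -0.4585)–(0.7112, 1.56019, -0.629021)  len=0.5143
  (v9,v13,v14) [+--] → (0.7112, 1.56019, -0.629021)–(0.7112, 1.88101, -0.7418)  len=0.3401
  (v9,v14,v5) [+-+] → (0.7112, 1.88101, -0.7418)–(0.7112, 2.15255, -0.337316)  len=0.4872
  (v5,v14,v10) [+--] → (0.7112, 2.15255, -0.337316)–(0.7112, 2.37906, 0)  len=0.4063
  (v25,v30,v26) [-+-] → (0.7112, -2.37906, 0)–(0.7112, -2.15255, 0.337316)  len=0.4063
  (v26,v30,v31) [-++] → (0.7112, -2.15255, 0.337316)–(0.7112, -1.88101, 0.7418)  len=0.4872
  (v26,v31,v27) [-+-] → (0.7112, -1.88101, 0.7418)–(0.7112, -1.56019, 0.629021)  len=0.3401
  (v27,v31,v32) [-++] → (0.7112, -1.56019, 0.629021)–(0.7112, -1.07502, 0.4585)  len=0.5143
  (v27,v32,v28) [-+-] → (0.7112, -1.07502, 0.4585)–(0.7112, -1.07502, 0.358437)  len=0.1001
  (v28,v32,v33) [-++] → (0.7112, -1.07502, 0.358437)–(0.7112, -1.07502, -0.4585)  len=0.8169
  (v28,v33,v29) [-+-] → (0.7112, -1.07502, -0.4585)–(0.7112, -1.15009, -0.484891)  len=0.0796
  (v29,v33,v34) [-++] → (0.7112, -1.15009, -0.484891)–(0.7112, -1.88101, -0.7418)  len=0.7748
  (v29,v34,v25) [-+-] → (0.7112, -1.88101, -0.7418)–(0.7112, -2.04803, -0.49308)  len=0.2996
  (v25,v34,v30) [-++] → (0.7112, -2.04803, -0.49308)–(0.7112, -2.37906, 0)  len=0.5939

Chained into 2 loop(s):
  loop 1: 10 segments, perimeter = 4.4126
  loop 2: 10 segments, perimeter = 4.4126
Total perimeter = 8.825

loops=2 perimeter=8.825


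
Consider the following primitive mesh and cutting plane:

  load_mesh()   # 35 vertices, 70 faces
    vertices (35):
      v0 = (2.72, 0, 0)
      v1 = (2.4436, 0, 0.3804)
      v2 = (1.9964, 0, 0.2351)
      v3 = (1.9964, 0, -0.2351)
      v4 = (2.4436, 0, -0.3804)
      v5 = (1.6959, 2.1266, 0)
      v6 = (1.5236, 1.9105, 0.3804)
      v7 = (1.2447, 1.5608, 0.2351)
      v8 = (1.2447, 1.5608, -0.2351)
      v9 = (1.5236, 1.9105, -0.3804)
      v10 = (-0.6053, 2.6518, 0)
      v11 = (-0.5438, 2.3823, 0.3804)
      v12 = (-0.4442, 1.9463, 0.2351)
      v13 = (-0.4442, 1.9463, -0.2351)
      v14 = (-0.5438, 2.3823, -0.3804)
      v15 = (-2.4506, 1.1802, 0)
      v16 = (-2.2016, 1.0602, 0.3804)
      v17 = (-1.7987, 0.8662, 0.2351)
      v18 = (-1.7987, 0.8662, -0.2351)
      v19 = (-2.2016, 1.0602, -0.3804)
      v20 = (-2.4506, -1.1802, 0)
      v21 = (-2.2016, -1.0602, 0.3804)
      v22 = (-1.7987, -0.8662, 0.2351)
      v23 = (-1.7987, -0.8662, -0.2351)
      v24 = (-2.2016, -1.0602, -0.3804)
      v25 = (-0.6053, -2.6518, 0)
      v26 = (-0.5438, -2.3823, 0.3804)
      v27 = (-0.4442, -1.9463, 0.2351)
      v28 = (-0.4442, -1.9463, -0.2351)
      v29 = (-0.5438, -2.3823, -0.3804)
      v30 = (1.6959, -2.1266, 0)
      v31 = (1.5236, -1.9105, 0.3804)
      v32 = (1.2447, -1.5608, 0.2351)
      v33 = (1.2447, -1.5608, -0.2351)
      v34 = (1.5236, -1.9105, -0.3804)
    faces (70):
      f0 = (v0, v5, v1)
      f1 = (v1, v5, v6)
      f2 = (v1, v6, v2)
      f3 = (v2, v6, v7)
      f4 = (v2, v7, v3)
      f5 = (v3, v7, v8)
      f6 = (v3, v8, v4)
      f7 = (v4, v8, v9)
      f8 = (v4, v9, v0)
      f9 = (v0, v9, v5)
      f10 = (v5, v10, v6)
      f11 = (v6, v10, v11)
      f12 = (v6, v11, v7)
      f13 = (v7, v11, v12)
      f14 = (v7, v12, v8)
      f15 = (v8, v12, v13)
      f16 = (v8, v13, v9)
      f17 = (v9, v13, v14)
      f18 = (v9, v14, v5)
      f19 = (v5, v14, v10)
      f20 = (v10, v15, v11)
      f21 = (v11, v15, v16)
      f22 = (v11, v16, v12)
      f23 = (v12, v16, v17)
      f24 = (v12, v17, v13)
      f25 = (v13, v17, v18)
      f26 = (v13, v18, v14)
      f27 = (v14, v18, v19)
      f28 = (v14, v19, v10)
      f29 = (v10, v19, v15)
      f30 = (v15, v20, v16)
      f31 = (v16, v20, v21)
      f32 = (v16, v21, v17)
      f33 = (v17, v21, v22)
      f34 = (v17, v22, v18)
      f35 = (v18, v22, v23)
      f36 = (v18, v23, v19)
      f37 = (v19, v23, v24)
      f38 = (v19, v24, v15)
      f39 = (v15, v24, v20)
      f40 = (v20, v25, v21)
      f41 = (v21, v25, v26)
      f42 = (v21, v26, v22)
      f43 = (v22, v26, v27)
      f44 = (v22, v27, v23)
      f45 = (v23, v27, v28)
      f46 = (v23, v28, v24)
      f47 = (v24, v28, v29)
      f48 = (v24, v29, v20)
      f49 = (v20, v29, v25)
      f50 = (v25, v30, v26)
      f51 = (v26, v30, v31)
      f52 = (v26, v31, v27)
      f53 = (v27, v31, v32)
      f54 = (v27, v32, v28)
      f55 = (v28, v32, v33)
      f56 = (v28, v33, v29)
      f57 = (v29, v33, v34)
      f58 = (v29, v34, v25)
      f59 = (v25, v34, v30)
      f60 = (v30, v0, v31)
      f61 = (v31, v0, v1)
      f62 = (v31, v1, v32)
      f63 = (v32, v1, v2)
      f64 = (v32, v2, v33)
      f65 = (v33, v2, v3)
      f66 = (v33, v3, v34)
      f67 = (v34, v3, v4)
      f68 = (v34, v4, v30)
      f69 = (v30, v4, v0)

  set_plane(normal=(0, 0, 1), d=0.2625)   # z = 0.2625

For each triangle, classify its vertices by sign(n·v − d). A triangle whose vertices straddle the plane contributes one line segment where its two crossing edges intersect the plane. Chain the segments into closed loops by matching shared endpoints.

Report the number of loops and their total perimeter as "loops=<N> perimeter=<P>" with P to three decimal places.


Straddling triangles (28 of 70):
  (v0,v5,v1) [--+] → (2.21186, 0.659112, 0.2625)–(2.52927, 0, 0.2625)  len=0.7316
  (v1,v5,v6) [+-+] → (2.21186, 0.659112, 0.2625)–(1.577, 1.97748, 0.2625)  len=1.4633
  (v1,v6,v2) [++-] → (1.90724, 0.360273, 0.2625)–(2.08073, 0, 0.2625)  len=0.3999
  (v2,v6,v7) [-+-] → (1.90724, 0.360273, 0.2625)–(1.29729, 1.62674, 0.2625)  len=1.4057
  (v5,v10,v6) [--+] → (0.863775, 2.14026, 0.2625)–(1.577, 1.97748, 0.2625)  len=0.7316
  (v6,v10,v11) [+-+] → (0.863775, 2.14026, 0.2625)–(-0.562861, 2.46583, 0.2625)  len=1.4633
  (v6,v11,v7) [++-] → (0.907433, 1.71571, 0.2625)–(1.29729, 1.62674, 0.2625)  len=0.3999
  (v7,v11,v12) [-+-] → (0.907433, 1.71571, 0.2625)–(-0.462982, 2.02852, 0.2625)  len=1.4057
  (v10,v15,v11) [--+] → (-1.13479, 2.00972, 0.2625)–(-0.562861, 2.46583, 0.2625)  len=0.7315
  (v11,v15,v16) [+-+] → (-1.13479, 2.00972, 0.2625)–(-2.27877, 1.09739, 0.2625)  len=1.4632
  (v11,v16,v12) [++-] → (-0.775602, 1.7792, 0.2625)–(-0.462982, 2.02852, 0.2625)  len=0.3999
  (v12,v16,v17) [-+-] → (-0.775602, 1.7792, 0.2625)–(-1.87468, 0.902784, 0.2625)  len=1.4057
  (v15,v20,v16) [--+] → (-2.27877, 0.365817, 0.2625)–(-2.27877, 1.09739, 0.2625)  len=0.7316
  (v16,v20,v21) [+-+] → (-2.27877, 0.365817, 0.2625)–(-2.27877, -1.09739, 0.2625)  len=1.4632
  (v16,v21,v17) [++-] → (-1.87468, 0.502928, 0.2625)–(-1.87468, 0.902784, 0.2625)  len=0.3999
  (v17,v21,v22) [-+-] → (-1.87468, 0.502928, 0.2625)–(-1.87468, -0.902784, 0.2625)  len=1.4057
  (v20,v25,v21) [--+] → (-1.70685, -1.5535, 0.2625)–(-2.27877, -1.09739, 0.2625)  len=0.7315
  (v21,v25,v26) [+-+] → (-1.70685, -1.5535, 0.2625)–(-0.562861, -2.46583, 0.2625)  len=1.4632
  (v21,v26,v22) [++-] → (-1.56206, -1.1521, 0.2625)–(-1.87468, -0.902784, 0.2625)  len=0.3999
  (v22,v26,v27) [-+-] → (-1.56206, -1.1521, 0.2625)–(-0.462982, -2.02852, 0.2625)  len=1.4057
  (v25,v30,v26) [--+] → (0.150366, -2.30305, 0.2625)–(-0.562861, -2.46583, 0.2625)  len=0.7316
  (v26,v30,v31) [+-+] → (0.150366, -2.30305, 0.2625)–(1.577, -1.97748, 0.2625)  len=1.4633
  (v26,v31,v27) [++-] → (-0.0731214, -1.93955, 0.2625)–(-0.462982, -2.02852, 0.2625)  len=0.3999
  (v27,v31,v32) [-+-] → (-0.0731214, -1.93955, 0.2625)–(1.29729, -1.62674, 0.2625)  len=1.4057
  (v30,v0,v31) [--+] → (1.89441, -1.31837, 0.2625)–(1.577, -1.97748, 0.2625)  len=0.7316
  (v31,v0,v1) [+-+] → (1.89441, -1.31837, 0.2625)–(2.52927, 0, 0.2625)  len=1.4633
  (v31,v1,v32) [++-] → (1.47078, -1.26647, 0.2625)–(1.29729, -1.62674, 0.2625)  len=0.3999
  (v32,v1,v2) [-+-] → (1.47078, -1.26647, 0.2625)–(2.08073, 0, 0.2625)  len=1.4057

Chained into 2 loop(s):
  loop 1: 14 segments, perimeter = 15.3637
  loop 2: 14 segments, perimeter = 12.6390
Total perimeter = 28.003

loops=2 perimeter=28.003


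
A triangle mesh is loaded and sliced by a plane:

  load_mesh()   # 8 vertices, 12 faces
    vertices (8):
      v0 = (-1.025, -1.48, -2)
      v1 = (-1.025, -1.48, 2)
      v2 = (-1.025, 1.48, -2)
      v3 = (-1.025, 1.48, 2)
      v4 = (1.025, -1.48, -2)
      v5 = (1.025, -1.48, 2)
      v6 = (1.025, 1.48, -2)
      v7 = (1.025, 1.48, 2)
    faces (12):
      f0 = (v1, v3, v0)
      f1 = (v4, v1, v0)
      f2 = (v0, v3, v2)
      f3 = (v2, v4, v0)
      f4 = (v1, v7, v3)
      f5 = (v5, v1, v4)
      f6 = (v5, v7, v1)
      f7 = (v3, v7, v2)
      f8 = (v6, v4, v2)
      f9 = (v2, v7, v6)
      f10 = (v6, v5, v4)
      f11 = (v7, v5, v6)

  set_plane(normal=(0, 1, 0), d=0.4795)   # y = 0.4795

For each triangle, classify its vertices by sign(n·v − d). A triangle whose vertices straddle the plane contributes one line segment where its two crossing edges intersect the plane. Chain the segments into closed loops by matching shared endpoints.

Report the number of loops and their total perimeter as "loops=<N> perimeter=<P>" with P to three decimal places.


Straddling triangles (8 of 12):
  (v1,v3,v0) [-+-] → (-1.025, 0.4795, 2)–(-1.025, 0.4795, 0.647973)  len=1.3520
  (v0,v3,v2) [-++] → (-1.025, 0.4795, 0.647973)–(-1.025, 0.4795, -2)  len=2.6480
  (v2,v4,v0) [+--] → (-0.332086, 0.4795, -2)–(-1.025, 0.4795, -2)  len=0.6929
  (v1,v7,v3) [-++] → (0.332086, 0.4795, 2)–(-1.025, 0.4795, 2)  len=1.3571
  (v5,v7,v1) [-+-] → (1.025, 0.4795, 2)–(0.332086, 0.4795, 2)  len=0.6929
  (v6,v4,v2) [+-+] → (1.025, 0.4795, -2)–(-0.332086, 0.4795, -2)  len=1.3571
  (v6,v5,v4) [+--] → (1.025, 0.4795, -0.647973)–(1.025, 0.4795, -2)  len=1.3520
  (v7,v5,v6) [+-+] → (1.025, 0.4795, 2)–(1.025, 0.4795, -0.647973)  len=2.6480

Chained into 1 loop(s):
  loop 1: 8 segments, perimeter = 12.1000
Total perimeter = 12.100

loops=1 perimeter=12.100
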